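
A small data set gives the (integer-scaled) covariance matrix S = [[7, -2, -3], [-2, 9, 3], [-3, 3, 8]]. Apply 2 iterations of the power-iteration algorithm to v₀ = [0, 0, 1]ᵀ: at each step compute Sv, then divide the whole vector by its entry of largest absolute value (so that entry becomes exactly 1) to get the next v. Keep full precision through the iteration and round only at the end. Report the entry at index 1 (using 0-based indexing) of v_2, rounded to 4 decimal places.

0.6951

Sv0 = (-3.00000, 3.00000, 8.00000); divide by 8.00000 → v1 = (-0.37500, 0.37500, 1.00000)
Sv1 = (-6.37500, 7.12500, 10.25000); divide by 10.25000 → v2 = (-0.62195, 0.69512, 1.00000)
Requested entry of v2: 57/82 = 0.6951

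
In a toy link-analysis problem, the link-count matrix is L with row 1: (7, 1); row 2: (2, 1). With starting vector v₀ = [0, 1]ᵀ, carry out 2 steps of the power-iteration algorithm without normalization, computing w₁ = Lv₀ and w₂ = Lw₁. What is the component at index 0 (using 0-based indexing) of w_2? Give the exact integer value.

w1 = Lv₀ = (7·0 + 1·1; 2·0 + 1·1) = (1, 1)
w2 = Lw1 = (7·1 + 1·1; 2·1 + 1·1) = (8, 3)
The requested component of w2 is 8.

8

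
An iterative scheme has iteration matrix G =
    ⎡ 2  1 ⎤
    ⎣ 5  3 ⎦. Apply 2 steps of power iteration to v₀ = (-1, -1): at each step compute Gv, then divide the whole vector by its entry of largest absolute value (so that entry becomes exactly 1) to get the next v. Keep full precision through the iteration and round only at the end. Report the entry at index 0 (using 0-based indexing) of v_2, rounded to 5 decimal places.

0.35897

Gv0 = (-3.000000, -8.000000); divide by -8.000000 → v1 = (0.375000, 1.000000)
Gv1 = (1.750000, 4.875000); divide by 4.875000 → v2 = (0.358974, 1.000000)
Requested entry of v2: -14/-39 = 0.35897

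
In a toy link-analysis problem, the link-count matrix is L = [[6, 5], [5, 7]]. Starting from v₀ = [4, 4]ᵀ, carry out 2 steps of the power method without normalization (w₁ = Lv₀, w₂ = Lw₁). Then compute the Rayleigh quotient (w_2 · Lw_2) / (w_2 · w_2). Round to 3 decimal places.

11.525

w1 = Lv₀ = (6·4 + 5·4; 5·4 + 7·4) = (44, 48)
w2 = Lw1 = (6·44 + 5·48; 5·44 + 7·48) = (504, 556)
Lw2 = (5804, 6412)
w2·Lw2 = 504·5804 + 556·6412 = 6490288; w2·w2 = 504·504 + 556·556 = 563152
λ ≈ 6490288/563152 = 11.525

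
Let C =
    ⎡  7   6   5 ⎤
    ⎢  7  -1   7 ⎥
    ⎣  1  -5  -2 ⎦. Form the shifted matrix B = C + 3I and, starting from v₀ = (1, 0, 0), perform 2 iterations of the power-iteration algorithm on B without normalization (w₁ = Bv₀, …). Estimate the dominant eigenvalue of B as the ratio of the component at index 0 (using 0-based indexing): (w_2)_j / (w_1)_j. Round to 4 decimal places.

μ ≈ 14.7000

B = C + 3I has rows (10, 6, 5); (7, 2, 7); (1, -5, 1)
w1 = Bv₀ = (10·1 + 6·0 + 5·0; 7·1 + 2·0 + 7·0; 1·1 + (-5)·0 + 1·0) = (10, 7, 1)
w2 = Bw1 = (10·10 + 6·7 + 5·1; 7·10 + 2·7 + 7·1; 1·10 + (-5)·7 + 1·1) = (147, 91, -24)
Ratio: 147/10 = 14.7000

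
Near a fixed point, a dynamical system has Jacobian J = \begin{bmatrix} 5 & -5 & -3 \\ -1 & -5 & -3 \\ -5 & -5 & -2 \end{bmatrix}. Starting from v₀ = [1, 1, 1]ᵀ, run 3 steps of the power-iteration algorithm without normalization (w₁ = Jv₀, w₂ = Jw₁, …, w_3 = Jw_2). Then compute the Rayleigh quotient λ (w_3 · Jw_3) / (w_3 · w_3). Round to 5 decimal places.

-8.82102

w1 = Jv₀ = (5·1 + (-5)·1 + (-3)·1; (-1)·1 + (-5)·1 + (-3)·1; (-5)·1 + (-5)·1 + (-2)·1) = (-3, -9, -12)
w2 = Jw1 = (5·(-3) + (-5)·(-9) + (-3)·(-12); (-1)·(-3) + (-5)·(-9) + (-3)·(-12); (-5)·(-3) + (-5)·(-9) + (-2)·(-12)) = (66, 84, 84)
w3 = Jw2 = (-342, -738, -918)
Jw3 = (4734, 6786, 7236)
w3·Jw3 = (-342)·4734 + (-738)·6786 + (-918)·7236 = -13269744; w3·w3 = (-342)·(-342) + (-738)·(-738) + (-918)·(-918) = 1504332
λ ≈ -13269744/1504332 = -8.82102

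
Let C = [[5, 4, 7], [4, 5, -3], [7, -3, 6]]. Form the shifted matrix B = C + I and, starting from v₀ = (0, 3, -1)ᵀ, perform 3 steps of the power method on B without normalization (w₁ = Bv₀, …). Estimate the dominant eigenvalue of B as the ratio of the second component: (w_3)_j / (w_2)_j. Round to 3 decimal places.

8.206

B = C + I has rows (6, 4, 7); (4, 6, -3); (7, -3, 7)
w1 = Bv₀ = (6·0 + 4·3 + 7·(-1); 4·0 + 6·3 + (-3)·(-1); 7·0 + (-3)·3 + 7·(-1)) = (5, 21, -16)
w2 = Bw1 = (6·5 + 4·21 + 7·(-16); 4·5 + 6·21 + (-3)·(-16); 7·5 + (-3)·21 + 7·(-16)) = (2, 194, -140)
w3 = Bw2 = (-192, 1592, -1548)
Ratio: 1592/194 = 8.206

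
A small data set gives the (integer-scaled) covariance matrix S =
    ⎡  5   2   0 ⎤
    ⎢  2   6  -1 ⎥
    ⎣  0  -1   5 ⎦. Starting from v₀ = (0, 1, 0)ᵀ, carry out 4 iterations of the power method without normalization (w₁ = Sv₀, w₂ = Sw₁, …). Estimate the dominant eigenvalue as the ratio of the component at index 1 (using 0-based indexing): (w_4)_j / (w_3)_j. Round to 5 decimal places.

λ ≈ 7.59468

w1 = Sv₀ = (5·0 + 2·1 + 0·0; 2·0 + 6·1 + (-1)·0; 0·0 + (-1)·1 + 5·0) = (2, 6, -1)
w2 = Sw1 = (5·2 + 2·6 + 0·(-1); 2·2 + 6·6 + (-1)·(-1); 0·2 + (-1)·6 + 5·(-1)) = (22, 41, -11)
w3 = Sw2 = (192, 301, -96)
w4 = Sw3 = (1562, 2286, -781)
Ratio at component: 2286 / 301 = 7.59468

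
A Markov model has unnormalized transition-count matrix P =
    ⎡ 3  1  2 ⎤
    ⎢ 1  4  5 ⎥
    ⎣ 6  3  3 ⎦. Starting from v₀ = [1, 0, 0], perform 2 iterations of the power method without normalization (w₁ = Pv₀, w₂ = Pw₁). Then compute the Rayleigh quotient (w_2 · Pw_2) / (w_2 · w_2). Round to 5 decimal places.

9.34410

w1 = Pv₀ = (3·1 + 1·0 + 2·0; 1·1 + 4·0 + 5·0; 6·1 + 3·0 + 3·0) = (3, 1, 6)
w2 = Pw1 = (3·3 + 1·1 + 2·6; 1·3 + 4·1 + 5·6; 6·3 + 3·1 + 3·6) = (22, 37, 39)
Pw2 = (181, 365, 360)
w2·Pw2 = 22·181 + 37·365 + 39·360 = 31527; w2·w2 = 22·22 + 37·37 + 39·39 = 3374
λ ≈ 31527/3374 = 9.34410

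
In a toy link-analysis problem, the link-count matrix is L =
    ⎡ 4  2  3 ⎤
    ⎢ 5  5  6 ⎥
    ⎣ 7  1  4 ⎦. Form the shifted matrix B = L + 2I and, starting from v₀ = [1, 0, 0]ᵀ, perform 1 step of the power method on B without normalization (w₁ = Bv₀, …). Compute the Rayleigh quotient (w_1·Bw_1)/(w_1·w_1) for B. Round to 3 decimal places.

14.182

B = L + 2I has rows (6, 2, 3); (5, 7, 6); (7, 1, 6)
w1 = Bv₀ = (6·1 + 2·0 + 3·0; 5·1 + 7·0 + 6·0; 7·1 + 1·0 + 6·0) = (6, 5, 7)
Bw1 = (67, 107, 89)
w1·Bw1 = 1560; w1·w1 = 110; μ ≈ 1560/110 = 14.182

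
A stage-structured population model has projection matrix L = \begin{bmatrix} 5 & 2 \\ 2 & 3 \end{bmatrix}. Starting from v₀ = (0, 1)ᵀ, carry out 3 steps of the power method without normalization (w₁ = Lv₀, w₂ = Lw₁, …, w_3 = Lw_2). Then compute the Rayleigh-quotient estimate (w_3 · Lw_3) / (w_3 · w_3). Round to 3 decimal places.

w1 = Lv₀ = (2, 3)
w2 = Lw1 = (16, 13)
w3 = Lw2 = (106, 71)
Lw3 = (672, 425)
w3·Lw3 = 106·672 + 71·425 = 101407; w3·w3 = 106·106 + 71·71 = 16277
λ ≈ 101407/16277 = 6.230

6.230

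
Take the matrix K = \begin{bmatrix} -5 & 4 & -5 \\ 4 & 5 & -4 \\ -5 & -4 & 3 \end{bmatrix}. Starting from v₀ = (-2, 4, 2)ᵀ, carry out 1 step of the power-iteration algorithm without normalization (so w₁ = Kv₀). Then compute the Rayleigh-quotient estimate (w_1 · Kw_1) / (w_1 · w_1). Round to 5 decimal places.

λ ≈ -2.52941

w1 = Kv₀ = (16, 4, 0)
Kw1 = (-64, 84, -96)
w1·Kw1 = 16·(-64) + 4·84 + 0·(-96) = -688; w1·w1 = 16·16 + 4·4 + 0·0 = 272
λ ≈ -688/272 = -2.52941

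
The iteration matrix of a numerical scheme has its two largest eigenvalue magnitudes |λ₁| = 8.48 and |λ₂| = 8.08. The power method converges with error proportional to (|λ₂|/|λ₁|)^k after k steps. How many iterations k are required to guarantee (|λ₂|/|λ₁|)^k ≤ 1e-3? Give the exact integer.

143

|λ₂/λ₁| = 8.08/8.48 = 0.95283
Need k ≥ ln(1e-3) / ln(0.95283) = -6.9078 / -0.0483 ≈ 142.963
Smallest integer k satisfying the bound: 143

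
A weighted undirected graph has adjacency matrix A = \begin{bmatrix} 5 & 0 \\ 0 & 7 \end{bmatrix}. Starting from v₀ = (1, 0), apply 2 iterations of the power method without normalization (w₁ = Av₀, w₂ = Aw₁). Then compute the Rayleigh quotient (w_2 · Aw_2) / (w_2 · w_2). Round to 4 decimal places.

w1 = Av₀ = (5·1 + 0·0; 0·1 + 7·0) = (5, 0)
w2 = Aw1 = (5·5 + 0·0; 0·5 + 7·0) = (25, 0)
Aw2 = (125, 0)
w2·Aw2 = 25·125 + 0·0 = 3125; w2·w2 = 25·25 + 0·0 = 625
λ ≈ 3125/625 = 5.0000

5.0000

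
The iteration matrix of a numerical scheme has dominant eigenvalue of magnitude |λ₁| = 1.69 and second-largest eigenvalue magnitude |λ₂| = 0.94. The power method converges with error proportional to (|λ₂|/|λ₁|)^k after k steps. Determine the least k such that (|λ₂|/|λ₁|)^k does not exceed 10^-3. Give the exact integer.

12

|λ₂/λ₁| = 0.94/1.69 = 0.55621
Need k ≥ ln(10^-3) / ln(0.55621) = -6.9078 / -0.5866 ≈ 11.776
Smallest integer k satisfying the bound: 12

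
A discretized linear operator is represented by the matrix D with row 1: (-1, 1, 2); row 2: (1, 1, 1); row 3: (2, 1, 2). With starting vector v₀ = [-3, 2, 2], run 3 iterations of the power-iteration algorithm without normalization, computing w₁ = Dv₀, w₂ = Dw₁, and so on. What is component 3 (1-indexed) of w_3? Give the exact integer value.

32

w1 = Dv₀ = ((-1)·(-3) + 1·2 + 2·2; 1·(-3) + 1·2 + 1·2; 2·(-3) + 1·2 + 2·2) = (9, 1, 0)
w2 = Dw1 = ((-1)·9 + 1·1 + 2·0; 1·9 + 1·1 + 1·0; 2·9 + 1·1 + 2·0) = (-8, 10, 19)
w3 = Dw2 = (56, 21, 32)
The requested component of w3 is 32.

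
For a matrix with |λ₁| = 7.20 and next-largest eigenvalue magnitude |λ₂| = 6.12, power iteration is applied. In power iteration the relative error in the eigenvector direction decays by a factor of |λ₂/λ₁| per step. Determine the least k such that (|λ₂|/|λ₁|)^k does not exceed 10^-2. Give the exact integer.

29

|λ₂/λ₁| = 6.12/7.20 = 0.85000
Need k ≥ ln(10^-2) / ln(0.85000) = -4.6052 / -0.1625 ≈ 28.336
Smallest integer k satisfying the bound: 29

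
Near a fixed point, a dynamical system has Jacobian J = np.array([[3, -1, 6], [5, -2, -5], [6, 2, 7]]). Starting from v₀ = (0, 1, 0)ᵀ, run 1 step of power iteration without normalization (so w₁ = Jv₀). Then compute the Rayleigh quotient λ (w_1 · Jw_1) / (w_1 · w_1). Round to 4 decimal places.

w1 = Jv₀ = (-1, -2, 2)
Jw1 = (11, -11, 4)
w1·Jw1 = (-1)·11 + (-2)·(-11) + 2·4 = 19; w1·w1 = (-1)·(-1) + (-2)·(-2) + 2·2 = 9
λ ≈ 19/9 = 2.1111

λ ≈ 2.1111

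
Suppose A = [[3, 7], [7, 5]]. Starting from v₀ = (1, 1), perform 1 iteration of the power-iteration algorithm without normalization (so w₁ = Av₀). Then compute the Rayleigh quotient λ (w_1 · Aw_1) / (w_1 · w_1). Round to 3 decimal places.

11.066

w1 = Av₀ = (3·1 + 7·1; 7·1 + 5·1) = (10, 12)
Aw1 = (114, 130)
w1·Aw1 = 10·114 + 12·130 = 2700; w1·w1 = 10·10 + 12·12 = 244
λ ≈ 2700/244 = 11.066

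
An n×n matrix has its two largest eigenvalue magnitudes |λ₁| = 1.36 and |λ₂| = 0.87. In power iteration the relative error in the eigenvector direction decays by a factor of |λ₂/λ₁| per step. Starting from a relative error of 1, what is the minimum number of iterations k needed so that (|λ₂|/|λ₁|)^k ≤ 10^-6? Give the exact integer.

|λ₂/λ₁| = 0.87/1.36 = 0.63971
Need k ≥ ln(10^-6) / ln(0.63971) = -13.8155 / -0.4467 ≈ 30.925
Smallest integer k satisfying the bound: 31

31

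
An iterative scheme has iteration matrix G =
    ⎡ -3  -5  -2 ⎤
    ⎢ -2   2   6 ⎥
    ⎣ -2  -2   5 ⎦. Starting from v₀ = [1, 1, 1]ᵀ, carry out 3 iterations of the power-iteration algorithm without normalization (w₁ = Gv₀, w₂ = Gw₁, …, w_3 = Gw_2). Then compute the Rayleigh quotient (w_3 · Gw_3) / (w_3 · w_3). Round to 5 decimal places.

w1 = Gv₀ = ((-3)·1 + (-5)·1 + (-2)·1; (-2)·1 + 2·1 + 6·1; (-2)·1 + (-2)·1 + 5·1) = (-10, 6, 1)
w2 = Gw1 = ((-3)·(-10) + (-5)·6 + (-2)·1; (-2)·(-10) + 2·6 + 6·1; (-2)·(-10) + (-2)·6 + 5·1) = (-2, 38, 13)
w3 = Gw2 = (-210, 158, -7)
Gw3 = (-146, 694, 69)
w3·Gw3 = (-210)·(-146) + 158·694 + (-7)·69 = 139829; w3·w3 = (-210)·(-210) + 158·158 + (-7)·(-7) = 69113
λ ≈ 139829/69113 = 2.02319

λ ≈ 2.02319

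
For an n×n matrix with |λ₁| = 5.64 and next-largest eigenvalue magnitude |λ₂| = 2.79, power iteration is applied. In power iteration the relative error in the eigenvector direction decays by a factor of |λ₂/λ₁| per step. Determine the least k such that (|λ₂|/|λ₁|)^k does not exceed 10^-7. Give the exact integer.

23

|λ₂/λ₁| = 2.79/5.64 = 0.49468
Need k ≥ ln(10^-7) / ln(0.49468) = -16.1181 / -0.7038 ≈ 22.900
Smallest integer k satisfying the bound: 23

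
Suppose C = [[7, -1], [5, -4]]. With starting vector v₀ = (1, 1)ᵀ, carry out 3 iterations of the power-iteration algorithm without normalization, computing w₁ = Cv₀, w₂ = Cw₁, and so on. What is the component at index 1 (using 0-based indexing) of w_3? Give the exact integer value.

w1 = Cv₀ = (6, 1)
w2 = Cw1 = (41, 26)
w3 = Cw2 = (261, 101)
The requested component of w3 is 101.

101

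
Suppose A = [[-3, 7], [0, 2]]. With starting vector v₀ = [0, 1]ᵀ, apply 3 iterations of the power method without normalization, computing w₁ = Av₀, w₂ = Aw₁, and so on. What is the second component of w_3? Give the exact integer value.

8

w1 = Av₀ = ((-3)·0 + 7·1; 0·0 + 2·1) = (7, 2)
w2 = Aw1 = ((-3)·7 + 7·2; 0·7 + 2·2) = (-7, 4)
w3 = Aw2 = (49, 8)
The requested component of w3 is 8.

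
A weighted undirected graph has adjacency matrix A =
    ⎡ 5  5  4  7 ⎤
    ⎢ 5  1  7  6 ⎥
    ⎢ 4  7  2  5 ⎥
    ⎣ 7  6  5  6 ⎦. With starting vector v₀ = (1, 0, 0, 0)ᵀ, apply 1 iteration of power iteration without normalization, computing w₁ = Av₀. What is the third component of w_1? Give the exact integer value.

w1 = Av₀ = (5, 5, 4, 7)
The requested component of w1 is 4.

4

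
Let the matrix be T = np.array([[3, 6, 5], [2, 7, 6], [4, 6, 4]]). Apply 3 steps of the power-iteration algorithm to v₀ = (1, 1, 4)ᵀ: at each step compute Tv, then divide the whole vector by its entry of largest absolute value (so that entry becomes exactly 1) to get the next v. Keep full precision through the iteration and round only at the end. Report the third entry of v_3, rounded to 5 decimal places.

Tv0 = (29.000000, 33.000000, 26.000000); divide by 33.000000 → v1 = (0.878788, 1.000000, 0.787879)
Tv1 = (12.575758, 13.484848, 12.666667); divide by 13.484848 → v2 = (0.932584, 1.000000, 0.939326)
Tv2 = (13.494382, 14.501124, 13.487640); divide by 14.501124 → v3 = (0.930575, 1.000000, 0.930110)
Requested entry of v3: 6002/6453 = 0.93011

0.93011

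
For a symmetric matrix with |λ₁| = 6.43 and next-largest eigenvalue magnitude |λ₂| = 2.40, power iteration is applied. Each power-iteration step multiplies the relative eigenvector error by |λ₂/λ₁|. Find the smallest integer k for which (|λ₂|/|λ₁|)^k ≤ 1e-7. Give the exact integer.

|λ₂/λ₁| = 2.40/6.43 = 0.37325
Need k ≥ ln(1e-7) / ln(0.37325) = -16.1181 / -0.9855 ≈ 16.355
Smallest integer k satisfying the bound: 17

17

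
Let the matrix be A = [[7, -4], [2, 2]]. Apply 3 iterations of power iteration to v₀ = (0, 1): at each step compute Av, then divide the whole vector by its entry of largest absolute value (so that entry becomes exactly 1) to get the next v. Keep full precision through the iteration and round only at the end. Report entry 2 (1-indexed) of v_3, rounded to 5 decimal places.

0.33898

Av0 = (-4.000000, 2.000000); divide by -4.000000 → v1 = (1.000000, -0.500000)
Av1 = (9.000000, 1.000000); divide by 9.000000 → v2 = (1.000000, 0.111111)
Av2 = (6.555556, 2.222222); divide by 6.555556 → v3 = (1.000000, 0.338983)
Requested entry of v3: -80/-236 = 0.33898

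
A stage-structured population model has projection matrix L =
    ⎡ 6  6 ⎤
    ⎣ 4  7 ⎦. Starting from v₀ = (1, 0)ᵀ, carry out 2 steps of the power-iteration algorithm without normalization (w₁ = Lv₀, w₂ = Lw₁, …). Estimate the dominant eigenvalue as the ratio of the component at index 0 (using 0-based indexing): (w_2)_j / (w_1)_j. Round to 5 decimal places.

10.00000

w1 = Lv₀ = (6·1 + 6·0; 4·1 + 7·0) = (6, 4)
w2 = Lw1 = (6·6 + 6·4; 4·6 + 7·4) = (60, 52)
Ratio at component: 60 / 6 = 10.00000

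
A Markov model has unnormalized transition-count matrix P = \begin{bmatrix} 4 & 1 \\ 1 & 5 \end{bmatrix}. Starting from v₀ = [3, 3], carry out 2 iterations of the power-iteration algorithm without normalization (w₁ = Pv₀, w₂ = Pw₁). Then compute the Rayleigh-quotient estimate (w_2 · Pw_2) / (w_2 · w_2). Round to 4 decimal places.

5.6018

w1 = Pv₀ = (15, 18)
w2 = Pw1 = (78, 105)
Pw2 = (417, 603)
w2·Pw2 = 78·417 + 105·603 = 95841; w2·w2 = 78·78 + 105·105 = 17109
λ ≈ 95841/17109 = 5.6018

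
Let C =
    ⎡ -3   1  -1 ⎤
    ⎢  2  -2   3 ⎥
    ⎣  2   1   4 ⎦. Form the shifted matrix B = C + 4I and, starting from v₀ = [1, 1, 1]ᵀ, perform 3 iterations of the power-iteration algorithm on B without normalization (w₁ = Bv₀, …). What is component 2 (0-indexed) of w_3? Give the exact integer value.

819

B = C + 4I has rows (1, 1, -1); (2, 2, 3); (2, 1, 8)
w1 = Bv₀ = (1·1 + 1·1 + (-1)·1; 2·1 + 2·1 + 3·1; 2·1 + 1·1 + 8·1) = (1, 7, 11)
w2 = Bw1 = (1·1 + 1·7 + (-1)·11; 2·1 + 2·7 + 3·11; 2·1 + 1·7 + 8·11) = (-3, 49, 97)
w3 = Bw2 = (-51, 383, 819)
Requested component of w3: 819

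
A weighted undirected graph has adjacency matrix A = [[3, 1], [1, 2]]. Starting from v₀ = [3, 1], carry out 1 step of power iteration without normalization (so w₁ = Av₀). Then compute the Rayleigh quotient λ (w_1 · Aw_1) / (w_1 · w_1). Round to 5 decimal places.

w1 = Av₀ = (10, 5)
Aw1 = (35, 20)
w1·Aw1 = 10·35 + 5·20 = 450; w1·w1 = 10·10 + 5·5 = 125
λ ≈ 450/125 = 3.60000

3.60000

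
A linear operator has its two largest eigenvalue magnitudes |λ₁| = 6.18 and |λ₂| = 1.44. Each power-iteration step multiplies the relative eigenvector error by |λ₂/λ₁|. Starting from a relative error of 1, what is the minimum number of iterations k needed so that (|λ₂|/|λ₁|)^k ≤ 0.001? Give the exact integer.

5

|λ₂/λ₁| = 1.44/6.18 = 0.23301
Need k ≥ ln(0.001) / ln(0.23301) = -6.9078 / -1.4567 ≈ 4.742
Smallest integer k satisfying the bound: 5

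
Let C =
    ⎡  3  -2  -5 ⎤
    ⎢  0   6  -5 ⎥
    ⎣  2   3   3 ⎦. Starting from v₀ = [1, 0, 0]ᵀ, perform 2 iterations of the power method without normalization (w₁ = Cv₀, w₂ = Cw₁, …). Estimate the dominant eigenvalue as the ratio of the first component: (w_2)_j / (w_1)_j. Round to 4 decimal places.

w1 = Cv₀ = (3, 0, 2)
w2 = Cw1 = (-1, -10, 12)
Ratio at component: -1 / 3 = -0.3333

-0.3333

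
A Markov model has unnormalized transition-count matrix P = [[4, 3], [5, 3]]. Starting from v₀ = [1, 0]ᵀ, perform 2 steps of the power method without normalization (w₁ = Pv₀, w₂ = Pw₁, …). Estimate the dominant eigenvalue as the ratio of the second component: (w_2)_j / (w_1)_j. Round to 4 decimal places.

w1 = Pv₀ = (4·1 + 3·0; 5·1 + 3·0) = (4, 5)
w2 = Pw1 = (4·4 + 3·5; 5·4 + 3·5) = (31, 35)
Ratio at component: 35 / 5 = 7.0000

7.0000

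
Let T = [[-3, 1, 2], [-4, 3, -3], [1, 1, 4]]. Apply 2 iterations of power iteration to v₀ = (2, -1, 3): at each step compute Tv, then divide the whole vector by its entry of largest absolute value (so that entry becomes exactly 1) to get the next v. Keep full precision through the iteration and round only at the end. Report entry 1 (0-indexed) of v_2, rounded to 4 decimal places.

Tv0 = (-1.00000, -20.00000, 13.00000); divide by -20.00000 → v1 = (0.05000, 1.00000, -0.65000)
Tv1 = (-0.45000, 4.75000, -1.55000); divide by 4.75000 → v2 = (-0.09474, 1.00000, -0.32632)
Requested entry of v2: -95/-95 = 1.0000

1.0000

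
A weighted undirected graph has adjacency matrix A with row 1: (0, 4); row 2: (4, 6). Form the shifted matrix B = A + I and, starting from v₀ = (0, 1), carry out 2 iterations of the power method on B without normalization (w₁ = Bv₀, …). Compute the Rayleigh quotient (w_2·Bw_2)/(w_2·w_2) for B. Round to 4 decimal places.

B = A + I has rows (1, 4); (4, 7)
w1 = Bv₀ = (1·0 + 4·1; 4·0 + 7·1) = (4, 7)
w2 = Bw1 = (1·4 + 4·7; 4·4 + 7·7) = (32, 65)
Bw2 = (292, 583)
w2·Bw2 = 47239; w2·w2 = 5249; μ ≈ 47239/5249 = 8.9996

8.9996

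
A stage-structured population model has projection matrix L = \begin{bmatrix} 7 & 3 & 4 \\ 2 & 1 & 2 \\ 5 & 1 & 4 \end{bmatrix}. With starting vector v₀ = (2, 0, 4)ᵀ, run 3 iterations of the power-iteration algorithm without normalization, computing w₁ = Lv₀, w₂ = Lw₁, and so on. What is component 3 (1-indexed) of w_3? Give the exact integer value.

w1 = Lv₀ = (30, 12, 26)
w2 = Lw1 = (350, 124, 266)
w3 = Lw2 = (3886, 1356, 2938)
The requested component of w3 is 2938.

2938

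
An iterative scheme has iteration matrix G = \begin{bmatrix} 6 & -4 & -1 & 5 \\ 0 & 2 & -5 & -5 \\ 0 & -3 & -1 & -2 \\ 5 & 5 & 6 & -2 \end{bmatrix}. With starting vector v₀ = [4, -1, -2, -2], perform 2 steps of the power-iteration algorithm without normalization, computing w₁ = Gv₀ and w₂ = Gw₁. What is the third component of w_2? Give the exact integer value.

-77

w1 = Gv₀ = (6·4 + (-4)·(-1) + (-1)·(-2) + 5·(-2); 0·4 + 2·(-1) + (-5)·(-2) + (-5)·(-2); 0·4 + (-3)·(-1) + (-1)·(-2) + (-2)·(-2); 5·4 + 5·(-1) + 6·(-2) + (-2)·(-2)) = (20, 18, 9, 7)
w2 = Gw1 = (6·20 + (-4)·18 + (-1)·9 + 5·7; 0·20 + 2·18 + (-5)·9 + (-5)·7; 0·20 + (-3)·18 + (-1)·9 + (-2)·7; 5·20 + 5·18 + 6·9 + (-2)·7) = (74, -44, -77, 230)
The requested component of w2 is -77.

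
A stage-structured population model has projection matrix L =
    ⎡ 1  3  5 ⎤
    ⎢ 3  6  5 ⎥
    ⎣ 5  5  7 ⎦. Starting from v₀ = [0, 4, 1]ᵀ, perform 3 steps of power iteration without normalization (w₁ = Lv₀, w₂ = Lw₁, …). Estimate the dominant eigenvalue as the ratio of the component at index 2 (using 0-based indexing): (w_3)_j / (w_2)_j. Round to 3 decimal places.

w1 = Lv₀ = (1·0 + 3·4 + 5·1; 3·0 + 6·4 + 5·1; 5·0 + 5·4 + 7·1) = (17, 29, 27)
w2 = Lw1 = (1·17 + 3·29 + 5·27; 3·17 + 6·29 + 5·27; 5·17 + 5·29 + 7·27) = (239, 360, 419)
w3 = Lw2 = (3414, 4972, 5928)
Ratio at component: 5928 / 419 = 14.148

14.148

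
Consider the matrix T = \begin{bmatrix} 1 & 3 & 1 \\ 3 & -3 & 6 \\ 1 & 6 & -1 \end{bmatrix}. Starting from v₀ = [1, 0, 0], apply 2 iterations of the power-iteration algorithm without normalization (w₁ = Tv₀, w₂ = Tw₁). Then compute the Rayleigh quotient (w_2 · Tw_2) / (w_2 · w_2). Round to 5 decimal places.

0.43371

w1 = Tv₀ = (1, 3, 1)
w2 = Tw1 = (11, 0, 18)
Tw2 = (29, 141, -7)
w2·Tw2 = 11·29 + 0·141 + 18·(-7) = 193; w2·w2 = 11·11 + 0·0 + 18·18 = 445
λ ≈ 193/445 = 0.43371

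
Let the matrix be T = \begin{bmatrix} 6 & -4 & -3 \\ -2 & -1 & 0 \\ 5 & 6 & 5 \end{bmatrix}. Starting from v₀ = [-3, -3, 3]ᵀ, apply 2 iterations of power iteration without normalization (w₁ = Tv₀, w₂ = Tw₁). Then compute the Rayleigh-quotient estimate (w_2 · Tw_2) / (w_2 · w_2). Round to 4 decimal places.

w1 = Tv₀ = (-15, 9, -18)
w2 = Tw1 = (-72, 21, -111)
Tw2 = (-183, 123, -789)
w2·Tw2 = (-72)·(-183) + 21·123 + (-111)·(-789) = 103338; w2·w2 = (-72)·(-72) + 21·21 + (-111)·(-111) = 17946
λ ≈ 103338/17946 = 5.7583

λ ≈ 5.7583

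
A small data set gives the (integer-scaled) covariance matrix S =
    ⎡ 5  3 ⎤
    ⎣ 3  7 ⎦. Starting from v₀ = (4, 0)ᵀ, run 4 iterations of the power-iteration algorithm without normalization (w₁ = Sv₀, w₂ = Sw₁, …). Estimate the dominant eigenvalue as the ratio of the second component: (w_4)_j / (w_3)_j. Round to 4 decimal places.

w1 = Sv₀ = (5·4 + 3·0; 3·4 + 7·0) = (20, 12)
w2 = Sw1 = (5·20 + 3·12; 3·20 + 7·12) = (136, 144)
w3 = Sw2 = (1112, 1416)
w4 = Sw3 = (9808, 13248)
Ratio at component: 13248 / 1416 = 9.3559

λ ≈ 9.3559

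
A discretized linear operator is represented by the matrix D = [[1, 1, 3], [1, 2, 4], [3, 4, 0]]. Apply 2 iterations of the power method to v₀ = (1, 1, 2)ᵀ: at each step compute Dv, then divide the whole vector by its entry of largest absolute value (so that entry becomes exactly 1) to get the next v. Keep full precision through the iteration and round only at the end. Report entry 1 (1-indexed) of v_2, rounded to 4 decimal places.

0.5882

Dv0 = (8.00000, 11.00000, 7.00000); divide by 11.00000 → v1 = (0.72727, 1.00000, 0.63636)
Dv1 = (3.63636, 5.27273, 6.18182); divide by 6.18182 → v2 = (0.58824, 0.85294, 1.00000)
Requested entry of v2: 40/68 = 0.5882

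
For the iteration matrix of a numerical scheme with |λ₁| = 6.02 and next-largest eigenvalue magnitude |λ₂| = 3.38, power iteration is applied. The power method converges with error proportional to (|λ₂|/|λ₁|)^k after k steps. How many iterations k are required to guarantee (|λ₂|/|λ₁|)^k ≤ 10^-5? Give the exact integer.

20

|λ₂/λ₁| = 3.38/6.02 = 0.56146
Need k ≥ ln(10^-5) / ln(0.56146) = -11.5129 / -0.5772 ≈ 19.946
Smallest integer k satisfying the bound: 20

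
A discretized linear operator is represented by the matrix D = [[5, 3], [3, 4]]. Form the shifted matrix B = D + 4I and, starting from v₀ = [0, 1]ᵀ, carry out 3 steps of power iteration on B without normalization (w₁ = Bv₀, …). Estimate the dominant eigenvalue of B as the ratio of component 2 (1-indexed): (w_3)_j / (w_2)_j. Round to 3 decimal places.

μ ≈ 10.096

B = D + 4I has rows (9, 3); (3, 8)
w1 = Bv₀ = (9·0 + 3·1; 3·0 + 8·1) = (3, 8)
w2 = Bw1 = (9·3 + 3·8; 3·3 + 8·8) = (51, 73)
w3 = Bw2 = (678, 737)
Ratio: 737/73 = 10.096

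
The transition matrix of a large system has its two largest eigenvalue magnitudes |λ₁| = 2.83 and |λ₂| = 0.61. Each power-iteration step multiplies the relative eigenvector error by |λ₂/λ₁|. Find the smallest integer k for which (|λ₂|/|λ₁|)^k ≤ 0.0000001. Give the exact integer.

|λ₂/λ₁| = 0.61/2.83 = 0.21555
Need k ≥ ln(0.0000001) / ln(0.21555) = -16.1181 / -1.5346 ≈ 10.503
Smallest integer k satisfying the bound: 11

11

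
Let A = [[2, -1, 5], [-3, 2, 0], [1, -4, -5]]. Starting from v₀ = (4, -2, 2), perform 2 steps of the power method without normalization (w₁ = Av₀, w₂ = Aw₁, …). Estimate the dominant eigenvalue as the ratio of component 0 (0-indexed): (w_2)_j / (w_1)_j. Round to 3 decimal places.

λ ≈ 3.300

w1 = Av₀ = (2·4 + (-1)·(-2) + 5·2; (-3)·4 + 2·(-2) + 0·2; 1·4 + (-4)·(-2) + (-5)·2) = (20, -16, 2)
w2 = Aw1 = (2·20 + (-1)·(-16) + 5·2; (-3)·20 + 2·(-16) + 0·2; 1·20 + (-4)·(-16) + (-5)·2) = (66, -92, 74)
Ratio at component: 66 / 20 = 3.300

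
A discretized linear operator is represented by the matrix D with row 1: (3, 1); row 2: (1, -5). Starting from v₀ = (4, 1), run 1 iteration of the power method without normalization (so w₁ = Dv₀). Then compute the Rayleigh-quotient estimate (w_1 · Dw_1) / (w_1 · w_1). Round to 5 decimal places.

w1 = Dv₀ = (13, -1)
Dw1 = (38, 18)
w1·Dw1 = 13·38 + (-1)·18 = 476; w1·w1 = 13·13 + (-1)·(-1) = 170
λ ≈ 476/170 = 2.80000

2.80000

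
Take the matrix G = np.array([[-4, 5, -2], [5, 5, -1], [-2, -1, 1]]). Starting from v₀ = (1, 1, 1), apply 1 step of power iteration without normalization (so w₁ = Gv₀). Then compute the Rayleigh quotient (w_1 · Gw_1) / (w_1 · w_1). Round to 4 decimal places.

3.9884

w1 = Gv₀ = ((-4)·1 + 5·1 + (-2)·1; 5·1 + 5·1 + (-1)·1; (-2)·1 + (-1)·1 + 1·1) = (-1, 9, -2)
Gw1 = (53, 42, -9)
w1·Gw1 = (-1)·53 + 9·42 + (-2)·(-9) = 343; w1·w1 = (-1)·(-1) + 9·9 + (-2)·(-2) = 86
λ ≈ 343/86 = 3.9884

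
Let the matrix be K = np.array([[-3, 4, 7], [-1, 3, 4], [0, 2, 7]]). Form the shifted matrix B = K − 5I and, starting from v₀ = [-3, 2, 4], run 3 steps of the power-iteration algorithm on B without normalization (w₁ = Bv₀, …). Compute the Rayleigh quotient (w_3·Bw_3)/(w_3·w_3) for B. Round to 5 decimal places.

B = K − 5I has rows (-8, 4, 7); (-1, -2, 4); (0, 2, 2)
w1 = Bv₀ = ((-8)·(-3) + 4·2 + 7·4; (-1)·(-3) + (-2)·2 + 4·4; 0·(-3) + 2·2 + 2·4) = (60, 15, 12)
w2 = Bw1 = ((-8)·60 + 4·15 + 7·12; (-1)·60 + (-2)·15 + 4·12; 0·60 + 2·15 + 2·12) = (-336, -42, 54)
w3 = Bw2 = (2898, 636, 24)
Bw3 = (-20472, -4074, 1320)
w3·Bw3 = -61887240; w3·w3 = 8803476; μ ≈ -61887240/8803476 = -7.02986

μ ≈ -7.02986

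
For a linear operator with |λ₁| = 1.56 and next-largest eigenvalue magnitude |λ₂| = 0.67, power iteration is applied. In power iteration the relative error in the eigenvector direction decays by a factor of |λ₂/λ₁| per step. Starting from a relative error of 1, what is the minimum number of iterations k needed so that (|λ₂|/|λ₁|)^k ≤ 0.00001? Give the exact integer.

14

|λ₂/λ₁| = 0.67/1.56 = 0.42949
Need k ≥ ln(0.00001) / ln(0.42949) = -11.5129 / -0.8452 ≈ 13.622
Smallest integer k satisfying the bound: 14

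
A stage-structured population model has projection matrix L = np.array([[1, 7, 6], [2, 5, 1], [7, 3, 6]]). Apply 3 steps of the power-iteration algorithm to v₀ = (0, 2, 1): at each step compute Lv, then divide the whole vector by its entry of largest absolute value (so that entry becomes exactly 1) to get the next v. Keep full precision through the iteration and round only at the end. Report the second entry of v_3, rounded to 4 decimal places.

0.3759

Lv0 = (20.00000, 11.00000, 12.00000); divide by 20.00000 → v1 = (1.00000, 0.55000, 0.60000)
Lv1 = (8.45000, 5.35000, 12.25000); divide by 12.25000 → v2 = (0.68980, 0.43673, 1.00000)
Lv2 = (9.74694, 4.56327, 12.13878); divide by 12.13878 → v3 = (0.80296, 0.37592, 1.00000)
Requested entry of v3: 1118/2974 = 0.3759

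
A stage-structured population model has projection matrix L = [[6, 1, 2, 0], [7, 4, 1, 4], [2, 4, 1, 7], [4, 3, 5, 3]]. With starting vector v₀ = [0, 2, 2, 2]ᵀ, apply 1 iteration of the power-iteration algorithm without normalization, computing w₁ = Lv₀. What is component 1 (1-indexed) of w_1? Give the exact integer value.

w1 = Lv₀ = (6·0 + 1·2 + 2·2 + 0·2; 7·0 + 4·2 + 1·2 + 4·2; 2·0 + 4·2 + 1·2 + 7·2; 4·0 + 3·2 + 5·2 + 3·2) = (6, 18, 24, 22)
The requested component of w1 is 6.

6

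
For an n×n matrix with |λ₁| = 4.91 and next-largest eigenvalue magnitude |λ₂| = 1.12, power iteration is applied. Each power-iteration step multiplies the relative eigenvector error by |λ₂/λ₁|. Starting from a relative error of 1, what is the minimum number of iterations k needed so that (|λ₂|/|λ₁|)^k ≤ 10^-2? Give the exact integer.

|λ₂/λ₁| = 1.12/4.91 = 0.22811
Need k ≥ ln(10^-2) / ln(0.22811) = -4.6052 / -1.4779 ≈ 3.116
Smallest integer k satisfying the bound: 4

4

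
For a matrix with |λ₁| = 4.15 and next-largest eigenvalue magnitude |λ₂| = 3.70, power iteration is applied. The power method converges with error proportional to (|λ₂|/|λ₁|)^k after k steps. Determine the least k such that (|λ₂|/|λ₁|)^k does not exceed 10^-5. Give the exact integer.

|λ₂/λ₁| = 3.70/4.15 = 0.89157
Need k ≥ ln(10^-5) / ln(0.89157) = -11.5129 / -0.1148 ≈ 100.308
Smallest integer k satisfying the bound: 101

101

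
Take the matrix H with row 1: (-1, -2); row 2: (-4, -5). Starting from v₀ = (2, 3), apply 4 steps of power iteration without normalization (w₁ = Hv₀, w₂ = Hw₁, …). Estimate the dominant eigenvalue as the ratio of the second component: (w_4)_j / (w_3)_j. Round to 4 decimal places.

λ ≈ -6.4637

w1 = Hv₀ = ((-1)·2 + (-2)·3; (-4)·2 + (-5)·3) = (-8, -23)
w2 = Hw1 = ((-1)·(-8) + (-2)·(-23); (-4)·(-8) + (-5)·(-23)) = (54, 147)
w3 = Hw2 = (-348, -951)
w4 = Hw3 = (2250, 6147)
Ratio at component: 6147 / -951 = -6.4637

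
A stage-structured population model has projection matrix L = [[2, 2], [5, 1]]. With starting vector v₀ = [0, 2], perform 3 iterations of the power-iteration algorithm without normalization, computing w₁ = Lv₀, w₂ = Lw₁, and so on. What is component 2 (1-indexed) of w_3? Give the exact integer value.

w1 = Lv₀ = (2·0 + 2·2; 5·0 + 1·2) = (4, 2)
w2 = Lw1 = (2·4 + 2·2; 5·4 + 1·2) = (12, 22)
w3 = Lw2 = (68, 82)
The requested component of w3 is 82.

82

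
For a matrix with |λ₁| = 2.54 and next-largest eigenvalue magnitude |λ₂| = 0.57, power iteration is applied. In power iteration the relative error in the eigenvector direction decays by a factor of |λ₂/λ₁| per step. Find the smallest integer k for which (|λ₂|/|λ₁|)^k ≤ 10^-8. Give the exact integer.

|λ₂/λ₁| = 0.57/2.54 = 0.22441
Need k ≥ ln(10^-8) / ln(0.22441) = -18.4207 / -1.4943 ≈ 12.327
Smallest integer k satisfying the bound: 13

13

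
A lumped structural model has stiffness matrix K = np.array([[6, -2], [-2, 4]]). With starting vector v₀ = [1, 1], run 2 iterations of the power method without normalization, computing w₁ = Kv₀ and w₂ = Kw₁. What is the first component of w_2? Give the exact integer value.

20

w1 = Kv₀ = (4, 2)
w2 = Kw1 = (20, 0)
The requested component of w2 is 20.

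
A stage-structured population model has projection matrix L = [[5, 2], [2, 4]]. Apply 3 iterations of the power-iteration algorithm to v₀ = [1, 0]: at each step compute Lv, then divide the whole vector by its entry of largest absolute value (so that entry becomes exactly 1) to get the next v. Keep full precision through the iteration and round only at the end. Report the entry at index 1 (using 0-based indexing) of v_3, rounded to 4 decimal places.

0.7182

Lv0 = (5.00000, 2.00000); divide by 5.00000 → v1 = (1.00000, 0.40000)
Lv1 = (5.80000, 3.60000); divide by 5.80000 → v2 = (1.00000, 0.62069)
Lv2 = (6.24138, 4.48276); divide by 6.24138 → v3 = (1.00000, 0.71823)
Requested entry of v3: 130/181 = 0.7182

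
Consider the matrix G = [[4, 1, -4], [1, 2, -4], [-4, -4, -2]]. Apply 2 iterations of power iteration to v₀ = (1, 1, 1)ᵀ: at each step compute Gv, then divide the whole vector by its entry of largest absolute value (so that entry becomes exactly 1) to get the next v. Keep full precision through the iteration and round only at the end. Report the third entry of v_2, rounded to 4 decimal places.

Gv0 = (1.00000, -1.00000, -10.00000); divide by -10.00000 → v1 = (-0.10000, 0.10000, 1.00000)
Gv1 = (-4.30000, -3.90000, -2.00000); divide by -4.30000 → v2 = (1.00000, 0.90698, 0.46512)
Requested entry of v2: 20/43 = 0.4651

0.4651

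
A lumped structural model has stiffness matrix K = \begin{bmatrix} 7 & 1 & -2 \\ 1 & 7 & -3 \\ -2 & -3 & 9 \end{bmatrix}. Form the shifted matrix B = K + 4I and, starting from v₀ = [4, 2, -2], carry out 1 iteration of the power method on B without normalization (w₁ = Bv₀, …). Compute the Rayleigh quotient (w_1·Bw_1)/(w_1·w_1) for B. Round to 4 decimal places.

B = K + 4I has rows (11, 1, -2); (1, 11, -3); (-2, -3, 13)
w1 = Bv₀ = (50, 32, -40)
Bw1 = (662, 522, -716)
w1·Bw1 = 78444; w1·w1 = 5124; μ ≈ 78444/5124 = 15.3091

15.3091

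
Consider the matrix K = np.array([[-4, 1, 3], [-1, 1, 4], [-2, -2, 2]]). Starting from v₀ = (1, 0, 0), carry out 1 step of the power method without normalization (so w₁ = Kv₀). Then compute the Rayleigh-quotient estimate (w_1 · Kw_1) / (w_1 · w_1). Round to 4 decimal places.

w1 = Kv₀ = (-4, -1, -2)
Kw1 = (9, -5, 6)
w1·Kw1 = (-4)·9 + (-1)·(-5) + (-2)·6 = -43; w1·w1 = (-4)·(-4) + (-1)·(-1) + (-2)·(-2) = 21
λ ≈ -43/21 = -2.0476

-2.0476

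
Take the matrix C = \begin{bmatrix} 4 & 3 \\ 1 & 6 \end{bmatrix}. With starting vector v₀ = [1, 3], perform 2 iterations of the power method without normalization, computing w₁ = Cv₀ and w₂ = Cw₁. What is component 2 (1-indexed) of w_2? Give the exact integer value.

127

w1 = Cv₀ = (4·1 + 3·3; 1·1 + 6·3) = (13, 19)
w2 = Cw1 = (4·13 + 3·19; 1·13 + 6·19) = (109, 127)
The requested component of w2 is 127.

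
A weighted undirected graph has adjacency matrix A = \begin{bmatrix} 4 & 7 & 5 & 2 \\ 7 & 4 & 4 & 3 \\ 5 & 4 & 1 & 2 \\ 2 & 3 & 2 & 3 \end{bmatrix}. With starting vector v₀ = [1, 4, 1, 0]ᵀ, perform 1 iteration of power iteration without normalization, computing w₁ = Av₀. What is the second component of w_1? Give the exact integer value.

w1 = Av₀ = (4·1 + 7·4 + 5·1 + 2·0; 7·1 + 4·4 + 4·1 + 3·0; 5·1 + 4·4 + 1·1 + 2·0; 2·1 + 3·4 + 2·1 + 3·0) = (37, 27, 22, 16)
The requested component of w1 is 27.

27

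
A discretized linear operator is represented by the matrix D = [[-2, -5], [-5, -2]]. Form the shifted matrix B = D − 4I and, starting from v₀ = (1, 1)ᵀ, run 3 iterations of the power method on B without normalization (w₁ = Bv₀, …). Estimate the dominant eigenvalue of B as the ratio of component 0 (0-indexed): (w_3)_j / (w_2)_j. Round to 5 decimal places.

B = D − 4I has rows (-6, -5); (-5, -6)
w1 = Bv₀ = (-11, -11)
w2 = Bw1 = (121, 121)
w3 = Bw2 = (-1331, -1331)
Ratio: -1331/121 = -11.00000

-11.00000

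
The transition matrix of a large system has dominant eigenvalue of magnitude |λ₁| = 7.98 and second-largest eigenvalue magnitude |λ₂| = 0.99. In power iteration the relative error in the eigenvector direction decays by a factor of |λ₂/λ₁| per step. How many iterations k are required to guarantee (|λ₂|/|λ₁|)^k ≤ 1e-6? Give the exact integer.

|λ₂/λ₁| = 0.99/7.98 = 0.12406
Need k ≥ ln(1e-6) / ln(0.12406) = -13.8155 / -2.0870 ≈ 6.620
Smallest integer k satisfying the bound: 7

7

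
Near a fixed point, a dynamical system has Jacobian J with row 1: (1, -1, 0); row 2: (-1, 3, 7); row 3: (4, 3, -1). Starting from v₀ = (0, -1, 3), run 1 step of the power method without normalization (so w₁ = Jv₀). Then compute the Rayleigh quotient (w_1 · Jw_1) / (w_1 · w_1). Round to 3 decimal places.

λ ≈ -0.562

w1 = Jv₀ = (1·0 + (-1)·(-1) + 0·3; (-1)·0 + 3·(-1) + 7·3; 4·0 + 3·(-1) + (-1)·3) = (1, 18, -6)
Jw1 = (-17, 11, 64)
w1·Jw1 = 1·(-17) + 18·11 + (-6)·64 = -203; w1·w1 = 1·1 + 18·18 + (-6)·(-6) = 361
λ ≈ -203/361 = -0.562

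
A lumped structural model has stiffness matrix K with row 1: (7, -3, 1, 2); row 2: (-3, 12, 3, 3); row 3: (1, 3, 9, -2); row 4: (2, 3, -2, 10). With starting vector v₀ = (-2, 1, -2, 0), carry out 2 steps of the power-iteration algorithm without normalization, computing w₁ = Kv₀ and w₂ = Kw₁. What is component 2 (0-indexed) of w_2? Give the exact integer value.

-142

w1 = Kv₀ = (7·(-2) + (-3)·1 + 1·(-2) + 2·0; (-3)·(-2) + 12·1 + 3·(-2) + 3·0; 1·(-2) + 3·1 + 9·(-2) + (-2)·0; 2·(-2) + 3·1 + (-2)·(-2) + 10·0) = (-19, 12, -17, 3)
w2 = Kw1 = (7·(-19) + (-3)·12 + 1·(-17) + 2·3; (-3)·(-19) + 12·12 + 3·(-17) + 3·3; 1·(-19) + 3·12 + 9·(-17) + (-2)·3; 2·(-19) + 3·12 + (-2)·(-17) + 10·3) = (-180, 159, -142, 62)
The requested component of w2 is -142.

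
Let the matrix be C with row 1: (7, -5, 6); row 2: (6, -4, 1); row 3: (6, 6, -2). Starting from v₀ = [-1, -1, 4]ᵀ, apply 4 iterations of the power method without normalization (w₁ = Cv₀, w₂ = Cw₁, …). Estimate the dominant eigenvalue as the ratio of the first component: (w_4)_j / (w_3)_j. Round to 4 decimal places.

w1 = Cv₀ = (7·(-1) + (-5)·(-1) + 6·4; 6·(-1) + (-4)·(-1) + 1·4; 6·(-1) + 6·(-1) + (-2)·4) = (22, 2, -20)
w2 = Cw1 = (7·22 + (-5)·2 + 6·(-20); 6·22 + (-4)·2 + 1·(-20); 6·22 + 6·2 + (-2)·(-20)) = (24, 104, 184)
w3 = Cw2 = (752, -88, 400)
w4 = Cw3 = (8104, 5264, 3184)
Ratio at component: 8104 / 752 = 10.7766

10.7766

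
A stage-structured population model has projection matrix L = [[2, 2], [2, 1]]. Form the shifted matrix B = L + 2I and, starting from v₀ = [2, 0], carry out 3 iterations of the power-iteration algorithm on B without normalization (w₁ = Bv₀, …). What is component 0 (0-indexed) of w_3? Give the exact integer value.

B = L + 2I has rows (4, 2); (2, 3)
w1 = Bv₀ = (4·2 + 2·0; 2·2 + 3·0) = (8, 4)
w2 = Bw1 = (4·8 + 2·4; 2·8 + 3·4) = (40, 28)
w3 = Bw2 = (216, 164)
Requested component of w3: 216

216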